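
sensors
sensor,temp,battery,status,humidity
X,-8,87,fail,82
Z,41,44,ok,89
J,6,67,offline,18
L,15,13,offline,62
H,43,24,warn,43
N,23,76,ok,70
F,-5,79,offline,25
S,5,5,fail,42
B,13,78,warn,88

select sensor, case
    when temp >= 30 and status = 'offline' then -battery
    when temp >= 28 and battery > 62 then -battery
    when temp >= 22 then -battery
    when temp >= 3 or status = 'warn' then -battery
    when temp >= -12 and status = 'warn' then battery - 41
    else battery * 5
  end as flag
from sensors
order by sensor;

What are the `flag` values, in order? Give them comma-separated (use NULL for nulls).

sensor=B: temp >= 3 or status = 'warn' → -78
sensor=F: ELSE → 395
sensor=H: temp >= 22 → -24
sensor=J: temp >= 3 or status = 'warn' → -67
sensor=L: temp >= 3 or status = 'warn' → -13
sensor=N: temp >= 22 → -76
sensor=S: temp >= 3 or status = 'warn' → -5
sensor=X: ELSE → 435
sensor=Z: temp >= 22 → -44

-78, 395, -24, -67, -13, -76, -5, 435, -44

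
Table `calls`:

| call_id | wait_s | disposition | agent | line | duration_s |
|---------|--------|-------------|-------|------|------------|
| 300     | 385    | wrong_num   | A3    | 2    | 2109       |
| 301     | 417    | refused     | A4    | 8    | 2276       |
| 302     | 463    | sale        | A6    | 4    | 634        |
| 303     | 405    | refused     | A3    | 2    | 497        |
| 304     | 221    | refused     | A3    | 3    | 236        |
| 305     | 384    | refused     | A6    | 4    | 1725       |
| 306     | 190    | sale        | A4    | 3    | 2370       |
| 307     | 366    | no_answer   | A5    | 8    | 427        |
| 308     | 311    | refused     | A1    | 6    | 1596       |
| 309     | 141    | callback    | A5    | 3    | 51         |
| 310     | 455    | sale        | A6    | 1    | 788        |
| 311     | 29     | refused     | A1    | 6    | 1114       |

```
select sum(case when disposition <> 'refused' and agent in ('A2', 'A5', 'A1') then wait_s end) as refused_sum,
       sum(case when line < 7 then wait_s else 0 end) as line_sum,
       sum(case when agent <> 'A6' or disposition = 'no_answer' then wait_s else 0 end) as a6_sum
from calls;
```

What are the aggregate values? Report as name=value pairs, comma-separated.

[refused_sum: disposition <> 'refused' and agent in ('A2', 'A5', 'A1')]
call_id=300: ✗
call_id=301: ✗
call_id=302: ✗
call_id=303: ✗
call_id=304: ✗
call_id=305: ✗
call_id=306: ✗
call_id=307: ✓ → 366
call_id=308: ✗
call_id=309: ✓ → 141
call_id=310: ✗
call_id=311: ✗
refused_sum = 366 + 141 = 507
—
[line_sum: line < 7]
call_id=300: ✓ → 385
call_id=301: ✗
call_id=302: ✓ → 463
call_id=303: ✓ → 405
call_id=304: ✓ → 221
call_id=305: ✓ → 384
call_id=306: ✓ → 190
call_id=307: ✗
call_id=308: ✓ → 311
call_id=309: ✓ → 141
call_id=310: ✓ → 455
call_id=311: ✓ → 29
line_sum = 385 + 463 + 405 + 221 + 384 + 190 + 311 + 141 + 455 + 29 = 2984
—
[a6_sum: agent <> 'A6' or disposition = 'no_answer']
call_id=300: ✓ → 385
call_id=301: ✓ → 417
call_id=302: ✗
call_id=303: ✓ → 405
call_id=304: ✓ → 221
call_id=305: ✗
call_id=306: ✓ → 190
call_id=307: ✓ → 366
call_id=308: ✓ → 311
call_id=309: ✓ → 141
call_id=310: ✗
call_id=311: ✓ → 29
a6_sum = 385 + 417 + 405 + 221 + 190 + 366 + 311 + 141 + 29 = 2465

refused_sum=507, line_sum=2984, a6_sum=2465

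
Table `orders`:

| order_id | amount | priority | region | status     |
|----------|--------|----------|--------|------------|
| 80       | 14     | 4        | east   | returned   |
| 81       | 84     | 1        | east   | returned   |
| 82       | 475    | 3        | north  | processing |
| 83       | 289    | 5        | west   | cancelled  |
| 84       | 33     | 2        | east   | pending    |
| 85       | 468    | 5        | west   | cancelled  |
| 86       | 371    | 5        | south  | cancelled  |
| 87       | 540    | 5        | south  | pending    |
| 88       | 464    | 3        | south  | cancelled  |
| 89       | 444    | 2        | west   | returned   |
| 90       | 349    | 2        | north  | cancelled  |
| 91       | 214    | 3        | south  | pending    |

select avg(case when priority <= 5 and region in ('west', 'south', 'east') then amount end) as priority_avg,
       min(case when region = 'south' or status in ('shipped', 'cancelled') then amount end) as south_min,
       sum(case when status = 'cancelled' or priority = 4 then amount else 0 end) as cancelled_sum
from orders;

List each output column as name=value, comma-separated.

[priority_avg: priority <= 5 and region in ('west', 'south', 'east')]
order_id=80: ✓ → 14
order_id=81: ✓ → 84
order_id=82: ✗
order_id=83: ✓ → 289
order_id=84: ✓ → 33
order_id=85: ✓ → 468
order_id=86: ✓ → 371
order_id=87: ✓ → 540
order_id=88: ✓ → 464
order_id=89: ✓ → 444
order_id=90: ✗
order_id=91: ✓ → 214
priority_avg = (14 + 84 + 289 + 33 + 468 + 371 + 540 + 464 + 444 + 214) / 10 = 292.1
—
[south_min: region = 'south' or status in ('shipped', 'cancelled')]
order_id=80: ✗
order_id=81: ✗
order_id=82: ✗
order_id=83: ✓ → 289
order_id=84: ✗
order_id=85: ✓ → 468
order_id=86: ✓ → 371
order_id=87: ✓ → 540
order_id=88: ✓ → 464
order_id=89: ✗
order_id=90: ✓ → 349
order_id=91: ✓ → 214
south_min = MIN(289, 468, 371, 540, 464, 349, 214) = 214
—
[cancelled_sum: status = 'cancelled' or priority = 4]
order_id=80: ✓ → 14
order_id=81: ✗
order_id=82: ✗
order_id=83: ✓ → 289
order_id=84: ✗
order_id=85: ✓ → 468
order_id=86: ✓ → 371
order_id=87: ✗
order_id=88: ✓ → 464
order_id=89: ✗
order_id=90: ✓ → 349
order_id=91: ✗
cancelled_sum = 14 + 289 + 468 + 371 + 464 + 349 = 1955

priority_avg=292.1, south_min=214, cancelled_sum=1955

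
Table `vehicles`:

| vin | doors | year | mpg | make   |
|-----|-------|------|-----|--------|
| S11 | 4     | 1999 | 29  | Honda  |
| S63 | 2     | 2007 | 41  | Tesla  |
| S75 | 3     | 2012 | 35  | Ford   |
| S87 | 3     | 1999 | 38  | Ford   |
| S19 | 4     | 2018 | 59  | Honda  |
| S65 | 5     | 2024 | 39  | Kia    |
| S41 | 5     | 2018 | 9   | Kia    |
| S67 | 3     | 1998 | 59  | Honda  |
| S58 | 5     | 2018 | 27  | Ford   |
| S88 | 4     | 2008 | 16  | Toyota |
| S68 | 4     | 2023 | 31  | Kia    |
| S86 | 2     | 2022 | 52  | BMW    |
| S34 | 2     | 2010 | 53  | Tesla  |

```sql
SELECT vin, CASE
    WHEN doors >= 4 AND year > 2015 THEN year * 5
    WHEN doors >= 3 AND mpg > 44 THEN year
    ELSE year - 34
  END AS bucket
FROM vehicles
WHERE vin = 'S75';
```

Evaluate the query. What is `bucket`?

1978

vin = S75: doors=3, year=2012, mpg=35, make=Ford.
doors >= 4 AND year > 2015 → false
doors >= 3 AND mpg > 44 → false
No prior WHEN matched → ELSE → 1978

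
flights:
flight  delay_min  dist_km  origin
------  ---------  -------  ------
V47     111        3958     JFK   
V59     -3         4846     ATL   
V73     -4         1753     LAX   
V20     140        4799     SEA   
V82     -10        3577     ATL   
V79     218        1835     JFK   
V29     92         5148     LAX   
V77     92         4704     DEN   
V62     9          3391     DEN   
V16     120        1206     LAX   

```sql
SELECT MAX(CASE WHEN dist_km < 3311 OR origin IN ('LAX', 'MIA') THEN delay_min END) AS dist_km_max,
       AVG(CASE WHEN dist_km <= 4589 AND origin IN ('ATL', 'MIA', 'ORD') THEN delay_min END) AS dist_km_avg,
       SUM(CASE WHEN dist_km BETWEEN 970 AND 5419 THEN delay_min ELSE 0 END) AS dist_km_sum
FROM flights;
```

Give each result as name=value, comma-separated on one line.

dist_km_max=218, dist_km_avg=-10, dist_km_sum=765

[dist_km_max: dist_km < 3311 OR origin IN ('LAX', 'MIA')]
flight=V47: ✗
flight=V59: ✗
flight=V73: ✓ → -4
flight=V20: ✗
flight=V82: ✗
flight=V79: ✓ → 218
flight=V29: ✓ → 92
flight=V77: ✗
flight=V62: ✗
flight=V16: ✓ → 120
dist_km_max = MAX(-4, 218, 92, 120) = 218
—
[dist_km_avg: dist_km <= 4589 AND origin IN ('ATL', 'MIA', 'ORD')]
flight=V47: ✗
flight=V59: ✗
flight=V73: ✗
flight=V20: ✗
flight=V82: ✓ → -10
flight=V79: ✗
flight=V29: ✗
flight=V77: ✗
flight=V62: ✗
flight=V16: ✗
dist_km_avg = -10
—
[dist_km_sum: dist_km BETWEEN 970 AND 5419]
flight=V47: ✓ → 111
flight=V59: ✓ → -3
flight=V73: ✓ → -4
flight=V20: ✓ → 140
flight=V82: ✓ → -10
flight=V79: ✓ → 218
flight=V29: ✓ → 92
flight=V77: ✓ → 92
flight=V62: ✓ → 9
flight=V16: ✓ → 120
dist_km_sum = 111 + -3 + -4 + 140 + -10 + 218 + 92 + 92 + 9 + 120 = 765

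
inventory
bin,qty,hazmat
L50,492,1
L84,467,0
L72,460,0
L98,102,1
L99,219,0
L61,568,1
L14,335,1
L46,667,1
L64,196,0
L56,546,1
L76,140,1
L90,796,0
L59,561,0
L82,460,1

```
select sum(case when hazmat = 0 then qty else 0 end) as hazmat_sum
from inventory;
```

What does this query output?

bin=L50: ✗
bin=L84: ✓ → 467
bin=L72: ✓ → 460
bin=L98: ✗
bin=L99: ✓ → 219
bin=L61: ✗
bin=L14: ✗
bin=L46: ✗
bin=L64: ✓ → 196
bin=L56: ✗
bin=L76: ✗
bin=L90: ✓ → 796
bin=L59: ✓ → 561
bin=L82: ✗
hazmat_sum = 467 + 460 + 219 + 196 + 796 + 561 = 2699

2699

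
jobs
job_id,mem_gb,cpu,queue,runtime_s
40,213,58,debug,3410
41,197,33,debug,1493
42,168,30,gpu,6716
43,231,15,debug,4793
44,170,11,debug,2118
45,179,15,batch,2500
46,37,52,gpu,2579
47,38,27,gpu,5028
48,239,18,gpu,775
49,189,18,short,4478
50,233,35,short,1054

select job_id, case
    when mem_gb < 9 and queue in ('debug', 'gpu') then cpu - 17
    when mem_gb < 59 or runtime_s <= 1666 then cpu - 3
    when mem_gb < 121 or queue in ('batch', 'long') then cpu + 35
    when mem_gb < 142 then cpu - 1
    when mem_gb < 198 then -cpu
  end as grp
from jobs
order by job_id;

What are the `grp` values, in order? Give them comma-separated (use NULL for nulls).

NULL, 30, -30, NULL, -11, 50, 49, 24, 15, -18, 32

job_id=40: (no match → NULL) → NULL
job_id=41: mem_gb < 59 or runtime_s <= 1666 → 30
job_id=42: mem_gb < 198 → -30
job_id=43: (no match → NULL) → NULL
job_id=44: mem_gb < 198 → -11
job_id=45: mem_gb < 121 or queue in ('batch', 'long') → 50
job_id=46: mem_gb < 59 or runtime_s <= 1666 → 49
job_id=47: mem_gb < 59 or runtime_s <= 1666 → 24
job_id=48: mem_gb < 59 or runtime_s <= 1666 → 15
job_id=49: mem_gb < 198 → -18
job_id=50: mem_gb < 59 or runtime_s <= 1666 → 32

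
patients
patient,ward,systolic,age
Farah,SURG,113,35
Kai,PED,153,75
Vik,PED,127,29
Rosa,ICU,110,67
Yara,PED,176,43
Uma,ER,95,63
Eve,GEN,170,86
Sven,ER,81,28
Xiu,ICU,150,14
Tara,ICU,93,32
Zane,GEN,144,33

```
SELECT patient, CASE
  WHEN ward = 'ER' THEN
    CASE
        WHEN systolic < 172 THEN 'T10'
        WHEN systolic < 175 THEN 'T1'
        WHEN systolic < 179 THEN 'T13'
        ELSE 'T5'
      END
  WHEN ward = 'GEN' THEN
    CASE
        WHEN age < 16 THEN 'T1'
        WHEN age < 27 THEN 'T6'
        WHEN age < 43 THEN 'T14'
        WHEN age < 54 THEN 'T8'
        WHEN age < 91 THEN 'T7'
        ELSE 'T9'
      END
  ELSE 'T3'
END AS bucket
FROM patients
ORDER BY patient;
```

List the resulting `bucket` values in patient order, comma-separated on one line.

patient=Eve: ward='GEN' → inner[age < 91] → T7
patient=Farah: ward='SURG' → outer ELSE → T3
patient=Kai: ward='PED' → outer ELSE → T3
patient=Rosa: ward='ICU' → outer ELSE → T3
patient=Sven: ward='ER' → inner[systolic < 172] → T10
patient=Tara: ward='ICU' → outer ELSE → T3
patient=Uma: ward='ER' → inner[systolic < 172] → T10
patient=Vik: ward='PED' → outer ELSE → T3
patient=Xiu: ward='ICU' → outer ELSE → T3
patient=Yara: ward='PED' → outer ELSE → T3
patient=Zane: ward='GEN' → inner[age < 43] → T14

T7, T3, T3, T3, T10, T3, T10, T3, T3, T3, T14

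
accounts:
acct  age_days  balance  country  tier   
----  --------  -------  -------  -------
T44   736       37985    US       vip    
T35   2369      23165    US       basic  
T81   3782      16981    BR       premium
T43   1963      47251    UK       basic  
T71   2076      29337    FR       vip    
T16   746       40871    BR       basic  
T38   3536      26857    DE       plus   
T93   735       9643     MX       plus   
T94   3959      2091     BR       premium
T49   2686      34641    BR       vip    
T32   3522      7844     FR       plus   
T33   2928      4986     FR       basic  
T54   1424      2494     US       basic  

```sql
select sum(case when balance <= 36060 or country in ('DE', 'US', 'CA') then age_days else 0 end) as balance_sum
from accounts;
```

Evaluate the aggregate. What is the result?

27753

acct=T44: ✓ → 736
acct=T35: ✓ → 2369
acct=T81: ✓ → 3782
acct=T43: ✗
acct=T71: ✓ → 2076
acct=T16: ✗
acct=T38: ✓ → 3536
acct=T93: ✓ → 735
acct=T94: ✓ → 3959
acct=T49: ✓ → 2686
acct=T32: ✓ → 3522
acct=T33: ✓ → 2928
acct=T54: ✓ → 1424
balance_sum = 736 + 2369 + 3782 + 2076 + 3536 + 735 + 3959 + 2686 + 3522 + 2928 + 1424 = 27753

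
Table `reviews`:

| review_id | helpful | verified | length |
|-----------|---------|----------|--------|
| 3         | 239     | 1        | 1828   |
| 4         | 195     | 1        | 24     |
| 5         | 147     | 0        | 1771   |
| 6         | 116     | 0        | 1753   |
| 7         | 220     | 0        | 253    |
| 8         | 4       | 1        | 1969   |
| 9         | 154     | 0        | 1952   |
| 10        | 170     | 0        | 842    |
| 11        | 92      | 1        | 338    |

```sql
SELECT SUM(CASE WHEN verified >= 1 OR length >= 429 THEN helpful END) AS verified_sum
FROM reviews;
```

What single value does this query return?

1117

review_id=3: ✓ → 239
review_id=4: ✓ → 195
review_id=5: ✓ → 147
review_id=6: ✓ → 116
review_id=7: ✗
review_id=8: ✓ → 4
review_id=9: ✓ → 154
review_id=10: ✓ → 170
review_id=11: ✓ → 92
verified_sum = 239 + 195 + 147 + 116 + 4 + 154 + 170 + 92 = 1117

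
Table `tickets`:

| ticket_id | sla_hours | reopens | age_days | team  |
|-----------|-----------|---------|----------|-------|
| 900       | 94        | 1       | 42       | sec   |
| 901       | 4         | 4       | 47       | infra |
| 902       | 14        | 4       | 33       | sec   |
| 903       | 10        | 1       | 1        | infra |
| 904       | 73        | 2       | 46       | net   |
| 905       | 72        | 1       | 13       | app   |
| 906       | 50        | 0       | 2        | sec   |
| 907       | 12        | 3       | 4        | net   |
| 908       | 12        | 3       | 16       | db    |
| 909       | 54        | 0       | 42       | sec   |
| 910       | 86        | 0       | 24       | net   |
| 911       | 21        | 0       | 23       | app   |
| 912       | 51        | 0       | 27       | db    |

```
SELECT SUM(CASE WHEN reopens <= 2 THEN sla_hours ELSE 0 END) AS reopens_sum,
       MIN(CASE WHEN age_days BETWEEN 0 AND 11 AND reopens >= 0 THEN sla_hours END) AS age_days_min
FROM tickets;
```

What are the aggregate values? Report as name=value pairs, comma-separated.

reopens_sum=511, age_days_min=10

[reopens_sum: reopens <= 2]
ticket_id=900: ✓ → 94
ticket_id=901: ✗
ticket_id=902: ✗
ticket_id=903: ✓ → 10
ticket_id=904: ✓ → 73
ticket_id=905: ✓ → 72
ticket_id=906: ✓ → 50
ticket_id=907: ✗
ticket_id=908: ✗
ticket_id=909: ✓ → 54
ticket_id=910: ✓ → 86
ticket_id=911: ✓ → 21
ticket_id=912: ✓ → 51
reopens_sum = 94 + 10 + 73 + 72 + 50 + 54 + 86 + 21 + 51 = 511
—
[age_days_min: age_days BETWEEN 0 AND 11 AND reopens >= 0]
ticket_id=900: ✗
ticket_id=901: ✗
ticket_id=902: ✗
ticket_id=903: ✓ → 10
ticket_id=904: ✗
ticket_id=905: ✗
ticket_id=906: ✓ → 50
ticket_id=907: ✓ → 12
ticket_id=908: ✗
ticket_id=909: ✗
ticket_id=910: ✗
ticket_id=911: ✗
ticket_id=912: ✗
age_days_min = MIN(10, 50, 12) = 10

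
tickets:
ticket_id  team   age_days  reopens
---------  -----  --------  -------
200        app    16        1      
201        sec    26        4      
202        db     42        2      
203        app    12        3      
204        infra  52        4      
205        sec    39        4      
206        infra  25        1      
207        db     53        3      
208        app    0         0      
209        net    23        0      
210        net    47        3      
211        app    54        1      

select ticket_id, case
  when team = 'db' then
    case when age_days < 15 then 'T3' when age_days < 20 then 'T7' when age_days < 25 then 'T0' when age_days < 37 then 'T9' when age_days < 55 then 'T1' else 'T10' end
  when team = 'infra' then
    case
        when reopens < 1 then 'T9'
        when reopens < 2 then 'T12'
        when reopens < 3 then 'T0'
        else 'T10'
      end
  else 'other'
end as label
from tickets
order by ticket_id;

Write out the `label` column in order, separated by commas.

ticket_id=200: team='app' → outer ELSE → other
ticket_id=201: team='sec' → outer ELSE → other
ticket_id=202: team='db' → inner[age_days < 55] → T1
ticket_id=203: team='app' → outer ELSE → other
ticket_id=204: team='infra' → inner[ELSE] → T10
ticket_id=205: team='sec' → outer ELSE → other
ticket_id=206: team='infra' → inner[reopens < 2] → T12
ticket_id=207: team='db' → inner[age_days < 55] → T1
ticket_id=208: team='app' → outer ELSE → other
ticket_id=209: team='net' → outer ELSE → other
ticket_id=210: team='net' → outer ELSE → other
ticket_id=211: team='app' → outer ELSE → other

other, other, T1, other, T10, other, T12, T1, other, other, other, other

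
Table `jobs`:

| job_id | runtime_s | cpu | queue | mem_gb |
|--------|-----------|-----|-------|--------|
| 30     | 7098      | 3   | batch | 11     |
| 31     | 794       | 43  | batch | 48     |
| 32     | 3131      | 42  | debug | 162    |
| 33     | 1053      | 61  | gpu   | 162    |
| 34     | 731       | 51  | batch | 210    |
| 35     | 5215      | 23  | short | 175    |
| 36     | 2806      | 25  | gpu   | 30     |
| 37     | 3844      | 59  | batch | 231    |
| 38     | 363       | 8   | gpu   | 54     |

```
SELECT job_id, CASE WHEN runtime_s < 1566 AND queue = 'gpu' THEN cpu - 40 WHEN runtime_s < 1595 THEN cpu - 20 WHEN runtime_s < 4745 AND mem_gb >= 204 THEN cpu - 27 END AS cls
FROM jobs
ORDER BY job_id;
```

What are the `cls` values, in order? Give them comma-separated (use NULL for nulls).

job_id=30: (no match → NULL) → NULL
job_id=31: runtime_s < 1595 → 23
job_id=32: (no match → NULL) → NULL
job_id=33: runtime_s < 1566 AND queue = 'gpu' → 21
job_id=34: runtime_s < 1595 → 31
job_id=35: (no match → NULL) → NULL
job_id=36: (no match → NULL) → NULL
job_id=37: runtime_s < 4745 AND mem_gb >= 204 → 32
job_id=38: runtime_s < 1566 AND queue = 'gpu' → -32

NULL, 23, NULL, 21, 31, NULL, NULL, 32, -32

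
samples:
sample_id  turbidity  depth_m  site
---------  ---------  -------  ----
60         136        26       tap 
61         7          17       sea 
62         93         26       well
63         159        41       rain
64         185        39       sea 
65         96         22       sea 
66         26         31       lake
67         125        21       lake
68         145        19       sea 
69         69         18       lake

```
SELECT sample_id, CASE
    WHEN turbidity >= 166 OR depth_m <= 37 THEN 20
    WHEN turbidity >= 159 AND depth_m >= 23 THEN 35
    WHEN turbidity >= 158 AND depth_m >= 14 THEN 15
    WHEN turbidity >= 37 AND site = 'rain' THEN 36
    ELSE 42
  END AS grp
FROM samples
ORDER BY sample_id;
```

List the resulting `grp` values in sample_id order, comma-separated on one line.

20, 20, 20, 35, 20, 20, 20, 20, 20, 20

sample_id=60: turbidity >= 166 OR depth_m <= 37 → 20
sample_id=61: turbidity >= 166 OR depth_m <= 37 → 20
sample_id=62: turbidity >= 166 OR depth_m <= 37 → 20
sample_id=63: turbidity >= 159 AND depth_m >= 23 → 35
sample_id=64: turbidity >= 166 OR depth_m <= 37 → 20
sample_id=65: turbidity >= 166 OR depth_m <= 37 → 20
sample_id=66: turbidity >= 166 OR depth_m <= 37 → 20
sample_id=67: turbidity >= 166 OR depth_m <= 37 → 20
sample_id=68: turbidity >= 166 OR depth_m <= 37 → 20
sample_id=69: turbidity >= 166 OR depth_m <= 37 → 20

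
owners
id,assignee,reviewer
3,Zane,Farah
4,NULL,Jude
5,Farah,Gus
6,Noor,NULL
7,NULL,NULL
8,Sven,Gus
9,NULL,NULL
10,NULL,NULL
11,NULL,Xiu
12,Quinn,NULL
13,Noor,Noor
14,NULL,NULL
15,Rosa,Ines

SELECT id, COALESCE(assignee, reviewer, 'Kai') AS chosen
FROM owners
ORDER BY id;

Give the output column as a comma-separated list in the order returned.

id=3: assignee=Zane → Zane
id=4: assignee=NULL, reviewer=Jude → Jude
id=5: assignee=Farah → Farah
id=6: assignee=Noor → Noor
id=7: assignee=NULL, reviewer=NULL, → literal Kai → Kai
id=8: assignee=Sven → Sven
id=9: assignee=NULL, reviewer=NULL, → literal Kai → Kai
id=10: assignee=NULL, reviewer=NULL, → literal Kai → Kai
id=11: assignee=NULL, reviewer=Xiu → Xiu
id=12: assignee=Quinn → Quinn
id=13: assignee=Noor → Noor
id=14: assignee=NULL, reviewer=NULL, → literal Kai → Kai
id=15: assignee=Rosa → Rosa

Zane, Jude, Farah, Noor, Kai, Sven, Kai, Kai, Xiu, Quinn, Noor, Kai, Rosa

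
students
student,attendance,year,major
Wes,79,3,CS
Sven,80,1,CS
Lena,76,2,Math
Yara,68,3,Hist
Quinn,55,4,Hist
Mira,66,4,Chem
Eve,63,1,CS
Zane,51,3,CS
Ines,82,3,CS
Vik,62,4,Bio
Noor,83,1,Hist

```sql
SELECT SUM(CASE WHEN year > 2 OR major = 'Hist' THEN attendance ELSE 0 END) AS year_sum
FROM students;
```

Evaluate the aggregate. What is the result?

546

student=Wes: ✓ → 79
student=Sven: ✗
student=Lena: ✗
student=Yara: ✓ → 68
student=Quinn: ✓ → 55
student=Mira: ✓ → 66
student=Eve: ✗
student=Zane: ✓ → 51
student=Ines: ✓ → 82
student=Vik: ✓ → 62
student=Noor: ✓ → 83
year_sum = 79 + 68 + 55 + 66 + 51 + 82 + 62 + 83 = 546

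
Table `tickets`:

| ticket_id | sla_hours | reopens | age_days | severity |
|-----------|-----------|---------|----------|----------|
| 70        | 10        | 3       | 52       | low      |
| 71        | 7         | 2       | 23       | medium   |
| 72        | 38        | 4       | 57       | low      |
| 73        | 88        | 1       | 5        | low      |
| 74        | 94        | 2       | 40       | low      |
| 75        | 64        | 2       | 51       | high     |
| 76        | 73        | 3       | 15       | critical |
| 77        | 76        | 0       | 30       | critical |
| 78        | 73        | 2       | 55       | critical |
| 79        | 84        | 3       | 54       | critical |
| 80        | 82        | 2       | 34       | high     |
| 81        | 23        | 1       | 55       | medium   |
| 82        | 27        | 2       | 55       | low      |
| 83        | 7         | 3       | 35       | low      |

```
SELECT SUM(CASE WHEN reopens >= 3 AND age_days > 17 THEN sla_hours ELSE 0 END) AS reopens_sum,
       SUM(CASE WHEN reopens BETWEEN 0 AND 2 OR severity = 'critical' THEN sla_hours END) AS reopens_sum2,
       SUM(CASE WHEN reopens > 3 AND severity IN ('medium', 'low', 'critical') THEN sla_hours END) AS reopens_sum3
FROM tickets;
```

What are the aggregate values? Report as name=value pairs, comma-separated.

reopens_sum=139, reopens_sum2=691, reopens_sum3=38

[reopens_sum: reopens >= 3 AND age_days > 17]
ticket_id=70: ✓ → 10
ticket_id=71: ✗
ticket_id=72: ✓ → 38
ticket_id=73: ✗
ticket_id=74: ✗
ticket_id=75: ✗
ticket_id=76: ✗
ticket_id=77: ✗
ticket_id=78: ✗
ticket_id=79: ✓ → 84
ticket_id=80: ✗
ticket_id=81: ✗
ticket_id=82: ✗
ticket_id=83: ✓ → 7
reopens_sum = 10 + 38 + 84 + 7 = 139
—
[reopens_sum2: reopens BETWEEN 0 AND 2 OR severity = 'critical']
ticket_id=70: ✗
ticket_id=71: ✓ → 7
ticket_id=72: ✗
ticket_id=73: ✓ → 88
ticket_id=74: ✓ → 94
ticket_id=75: ✓ → 64
ticket_id=76: ✓ → 73
ticket_id=77: ✓ → 76
ticket_id=78: ✓ → 73
ticket_id=79: ✓ → 84
ticket_id=80: ✓ → 82
ticket_id=81: ✓ → 23
ticket_id=82: ✓ → 27
ticket_id=83: ✗
reopens_sum2 = 7 + 88 + 94 + 64 + 73 + 76 + 73 + 84 + 82 + 23 + 27 = 691
—
[reopens_sum3: reopens > 3 AND severity IN ('medium', 'low', 'critical')]
ticket_id=70: ✗
ticket_id=71: ✗
ticket_id=72: ✓ → 38
ticket_id=73: ✗
ticket_id=74: ✗
ticket_id=75: ✗
ticket_id=76: ✗
ticket_id=77: ✗
ticket_id=78: ✗
ticket_id=79: ✗
ticket_id=80: ✗
ticket_id=81: ✗
ticket_id=82: ✗
ticket_id=83: ✗
reopens_sum3 = 38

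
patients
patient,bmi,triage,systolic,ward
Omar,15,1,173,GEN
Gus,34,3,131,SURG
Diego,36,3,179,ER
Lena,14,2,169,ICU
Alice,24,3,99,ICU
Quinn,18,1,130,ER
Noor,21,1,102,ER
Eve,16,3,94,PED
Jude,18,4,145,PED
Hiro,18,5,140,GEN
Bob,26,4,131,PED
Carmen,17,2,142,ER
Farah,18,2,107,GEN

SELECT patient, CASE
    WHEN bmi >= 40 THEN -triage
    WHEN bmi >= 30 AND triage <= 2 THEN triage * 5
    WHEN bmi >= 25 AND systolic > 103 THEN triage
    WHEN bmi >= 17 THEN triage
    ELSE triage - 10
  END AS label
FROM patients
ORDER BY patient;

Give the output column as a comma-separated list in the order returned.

3, 4, 2, 3, -7, 2, 3, 5, 4, -8, 1, -9, 1

patient=Alice: bmi >= 17 → 3
patient=Bob: bmi >= 25 AND systolic > 103 → 4
patient=Carmen: bmi >= 17 → 2
patient=Diego: bmi >= 25 AND systolic > 103 → 3
patient=Eve: ELSE → -7
patient=Farah: bmi >= 17 → 2
patient=Gus: bmi >= 25 AND systolic > 103 → 3
patient=Hiro: bmi >= 17 → 5
patient=Jude: bmi >= 17 → 4
patient=Lena: ELSE → -8
patient=Noor: bmi >= 17 → 1
patient=Omar: ELSE → -9
patient=Quinn: bmi >= 17 → 1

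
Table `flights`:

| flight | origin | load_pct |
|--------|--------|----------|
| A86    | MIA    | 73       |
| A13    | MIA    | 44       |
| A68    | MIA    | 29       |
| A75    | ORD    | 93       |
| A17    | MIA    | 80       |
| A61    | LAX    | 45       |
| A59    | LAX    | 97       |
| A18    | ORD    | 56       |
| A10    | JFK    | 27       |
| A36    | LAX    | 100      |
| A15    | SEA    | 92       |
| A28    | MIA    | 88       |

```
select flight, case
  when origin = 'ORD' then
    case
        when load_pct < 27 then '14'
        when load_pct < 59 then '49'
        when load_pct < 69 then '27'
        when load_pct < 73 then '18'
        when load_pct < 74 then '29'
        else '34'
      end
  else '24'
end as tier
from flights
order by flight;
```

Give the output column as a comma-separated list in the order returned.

flight=A10: origin='JFK' → outer ELSE → 24
flight=A13: origin='MIA' → outer ELSE → 24
flight=A15: origin='SEA' → outer ELSE → 24
flight=A17: origin='MIA' → outer ELSE → 24
flight=A18: origin='ORD' → inner[load_pct < 59] → 49
flight=A28: origin='MIA' → outer ELSE → 24
flight=A36: origin='LAX' → outer ELSE → 24
flight=A59: origin='LAX' → outer ELSE → 24
flight=A61: origin='LAX' → outer ELSE → 24
flight=A68: origin='MIA' → outer ELSE → 24
flight=A75: origin='ORD' → inner[ELSE] → 34
flight=A86: origin='MIA' → outer ELSE → 24

24, 24, 24, 24, 49, 24, 24, 24, 24, 24, 34, 24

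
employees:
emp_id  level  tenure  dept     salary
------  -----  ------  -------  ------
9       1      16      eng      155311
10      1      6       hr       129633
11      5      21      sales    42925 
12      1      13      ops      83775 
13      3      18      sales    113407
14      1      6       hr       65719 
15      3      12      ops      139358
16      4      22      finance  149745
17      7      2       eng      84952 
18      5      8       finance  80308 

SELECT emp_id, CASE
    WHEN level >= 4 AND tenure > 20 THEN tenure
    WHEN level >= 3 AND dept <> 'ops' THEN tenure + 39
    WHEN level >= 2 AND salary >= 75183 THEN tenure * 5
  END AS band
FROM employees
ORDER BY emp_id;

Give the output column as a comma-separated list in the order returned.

NULL, NULL, 21, NULL, 57, NULL, 60, 22, 41, 47

emp_id=9: (no match → NULL) → NULL
emp_id=10: (no match → NULL) → NULL
emp_id=11: level >= 4 AND tenure > 20 → 21
emp_id=12: (no match → NULL) → NULL
emp_id=13: level >= 3 AND dept <> 'ops' → 57
emp_id=14: (no match → NULL) → NULL
emp_id=15: level >= 2 AND salary >= 75183 → 60
emp_id=16: level >= 4 AND tenure > 20 → 22
emp_id=17: level >= 3 AND dept <> 'ops' → 41
emp_id=18: level >= 3 AND dept <> 'ops' → 47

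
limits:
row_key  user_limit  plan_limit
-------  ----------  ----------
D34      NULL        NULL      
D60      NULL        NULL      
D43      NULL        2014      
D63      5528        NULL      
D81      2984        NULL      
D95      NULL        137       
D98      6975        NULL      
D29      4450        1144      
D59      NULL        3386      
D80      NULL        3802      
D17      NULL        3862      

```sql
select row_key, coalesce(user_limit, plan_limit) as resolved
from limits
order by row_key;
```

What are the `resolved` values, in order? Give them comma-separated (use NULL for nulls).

row_key=D17: user_limit=NULL, plan_limit=3862 → 3862
row_key=D29: user_limit=4450 → 4450
row_key=D34: user_limit=NULL, plan_limit=NULL (all NULL) → NULL
row_key=D43: user_limit=NULL, plan_limit=2014 → 2014
row_key=D59: user_limit=NULL, plan_limit=3386 → 3386
row_key=D60: user_limit=NULL, plan_limit=NULL (all NULL) → NULL
row_key=D63: user_limit=5528 → 5528
row_key=D80: user_limit=NULL, plan_limit=3802 → 3802
row_key=D81: user_limit=2984 → 2984
row_key=D95: user_limit=NULL, plan_limit=137 → 137
row_key=D98: user_limit=6975 → 6975

3862, 4450, NULL, 2014, 3386, NULL, 5528, 3802, 2984, 137, 6975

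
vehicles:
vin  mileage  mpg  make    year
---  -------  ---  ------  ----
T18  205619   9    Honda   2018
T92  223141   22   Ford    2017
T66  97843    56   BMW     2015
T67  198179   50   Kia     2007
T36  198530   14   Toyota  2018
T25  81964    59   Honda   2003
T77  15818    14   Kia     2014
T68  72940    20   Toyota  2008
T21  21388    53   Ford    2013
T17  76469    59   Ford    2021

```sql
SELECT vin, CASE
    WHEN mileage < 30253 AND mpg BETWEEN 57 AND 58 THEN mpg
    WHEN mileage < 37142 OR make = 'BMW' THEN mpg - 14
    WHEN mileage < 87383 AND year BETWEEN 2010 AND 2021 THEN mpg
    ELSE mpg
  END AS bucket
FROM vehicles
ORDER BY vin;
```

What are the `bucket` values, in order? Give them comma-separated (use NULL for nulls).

vin=T17: mileage < 87383 AND year BETWEEN 2010 AND 2021 → 59
vin=T18: ELSE → 9
vin=T21: mileage < 37142 OR make = 'BMW' → 39
vin=T25: ELSE → 59
vin=T36: ELSE → 14
vin=T66: mileage < 37142 OR make = 'BMW' → 42
vin=T67: ELSE → 50
vin=T68: ELSE → 20
vin=T77: mileage < 37142 OR make = 'BMW' → 0
vin=T92: ELSE → 22

59, 9, 39, 59, 14, 42, 50, 20, 0, 22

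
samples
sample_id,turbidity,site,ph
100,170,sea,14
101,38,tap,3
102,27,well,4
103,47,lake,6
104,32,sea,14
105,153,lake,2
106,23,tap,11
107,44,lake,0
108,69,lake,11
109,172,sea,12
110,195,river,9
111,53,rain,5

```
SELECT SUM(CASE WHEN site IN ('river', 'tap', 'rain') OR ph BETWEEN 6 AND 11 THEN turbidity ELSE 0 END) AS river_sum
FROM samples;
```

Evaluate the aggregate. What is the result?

sample_id=100: ✗
sample_id=101: ✓ → 38
sample_id=102: ✗
sample_id=103: ✓ → 47
sample_id=104: ✗
sample_id=105: ✗
sample_id=106: ✓ → 23
sample_id=107: ✗
sample_id=108: ✓ → 69
sample_id=109: ✗
sample_id=110: ✓ → 195
sample_id=111: ✓ → 53
river_sum = 38 + 47 + 23 + 69 + 195 + 53 = 425

425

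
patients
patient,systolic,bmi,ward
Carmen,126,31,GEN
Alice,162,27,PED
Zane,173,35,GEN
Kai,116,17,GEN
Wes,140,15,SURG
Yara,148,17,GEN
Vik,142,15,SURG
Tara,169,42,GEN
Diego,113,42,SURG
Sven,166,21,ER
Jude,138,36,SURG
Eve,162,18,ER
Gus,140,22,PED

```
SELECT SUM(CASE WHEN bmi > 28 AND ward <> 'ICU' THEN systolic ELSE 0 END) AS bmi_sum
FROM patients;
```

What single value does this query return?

patient=Carmen: ✓ → 126
patient=Alice: ✗
patient=Zane: ✓ → 173
patient=Kai: ✗
patient=Wes: ✗
patient=Yara: ✗
patient=Vik: ✗
patient=Tara: ✓ → 169
patient=Diego: ✓ → 113
patient=Sven: ✗
patient=Jude: ✓ → 138
patient=Eve: ✗
patient=Gus: ✗
bmi_sum = 126 + 173 + 169 + 113 + 138 = 719

719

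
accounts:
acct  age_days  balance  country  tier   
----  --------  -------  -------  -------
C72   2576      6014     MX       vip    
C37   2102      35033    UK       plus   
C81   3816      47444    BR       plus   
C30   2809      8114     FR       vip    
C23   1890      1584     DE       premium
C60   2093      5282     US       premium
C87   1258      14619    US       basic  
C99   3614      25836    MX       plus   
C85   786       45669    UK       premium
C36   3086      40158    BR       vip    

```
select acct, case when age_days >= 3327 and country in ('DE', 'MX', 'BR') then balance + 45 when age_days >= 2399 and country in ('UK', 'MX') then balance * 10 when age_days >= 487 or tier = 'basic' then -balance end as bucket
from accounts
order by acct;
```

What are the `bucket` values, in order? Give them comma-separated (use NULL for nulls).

acct=C23: age_days >= 487 or tier = 'basic' → -1584
acct=C30: age_days >= 487 or tier = 'basic' → -8114
acct=C36: age_days >= 487 or tier = 'basic' → -40158
acct=C37: age_days >= 487 or tier = 'basic' → -35033
acct=C60: age_days >= 487 or tier = 'basic' → -5282
acct=C72: age_days >= 2399 and country in ('UK', 'MX') → 60140
acct=C81: age_days >= 3327 and country in ('DE', 'MX', 'BR') → 47489
acct=C85: age_days >= 487 or tier = 'basic' → -45669
acct=C87: age_days >= 487 or tier = 'basic' → -14619
acct=C99: age_days >= 3327 and country in ('DE', 'MX', 'BR') → 25881

-1584, -8114, -40158, -35033, -5282, 60140, 47489, -45669, -14619, 25881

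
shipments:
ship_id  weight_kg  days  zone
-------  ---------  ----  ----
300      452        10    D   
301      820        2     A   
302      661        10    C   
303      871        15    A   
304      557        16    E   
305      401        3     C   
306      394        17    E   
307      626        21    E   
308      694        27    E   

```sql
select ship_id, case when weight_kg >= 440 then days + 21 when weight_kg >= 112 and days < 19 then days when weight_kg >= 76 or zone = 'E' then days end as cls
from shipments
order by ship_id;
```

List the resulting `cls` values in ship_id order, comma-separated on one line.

ship_id=300: weight_kg >= 440 → 31
ship_id=301: weight_kg >= 440 → 23
ship_id=302: weight_kg >= 440 → 31
ship_id=303: weight_kg >= 440 → 36
ship_id=304: weight_kg >= 440 → 37
ship_id=305: weight_kg >= 112 and days < 19 → 3
ship_id=306: weight_kg >= 112 and days < 19 → 17
ship_id=307: weight_kg >= 440 → 42
ship_id=308: weight_kg >= 440 → 48

31, 23, 31, 36, 37, 3, 17, 42, 48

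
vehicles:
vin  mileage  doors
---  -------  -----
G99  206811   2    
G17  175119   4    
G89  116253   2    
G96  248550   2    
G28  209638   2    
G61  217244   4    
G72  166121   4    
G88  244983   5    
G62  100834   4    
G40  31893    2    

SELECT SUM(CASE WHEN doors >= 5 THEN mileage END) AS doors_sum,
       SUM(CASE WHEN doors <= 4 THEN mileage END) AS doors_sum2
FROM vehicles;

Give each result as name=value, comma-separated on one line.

doors_sum=244983, doors_sum2=1472463

[doors_sum: doors >= 5]
vin=G99: ✗
vin=G17: ✗
vin=G89: ✗
vin=G96: ✗
vin=G28: ✗
vin=G61: ✗
vin=G72: ✗
vin=G88: ✓ → 244983
vin=G62: ✗
vin=G40: ✗
doors_sum = 244983
—
[doors_sum2: doors <= 4]
vin=G99: ✓ → 206811
vin=G17: ✓ → 175119
vin=G89: ✓ → 116253
vin=G96: ✓ → 248550
vin=G28: ✓ → 209638
vin=G61: ✓ → 217244
vin=G72: ✓ → 166121
vin=G88: ✗
vin=G62: ✓ → 100834
vin=G40: ✓ → 31893
doors_sum2 = 206811 + 175119 + 116253 + 248550 + 209638 + 217244 + 166121 + 100834 + 31893 = 1472463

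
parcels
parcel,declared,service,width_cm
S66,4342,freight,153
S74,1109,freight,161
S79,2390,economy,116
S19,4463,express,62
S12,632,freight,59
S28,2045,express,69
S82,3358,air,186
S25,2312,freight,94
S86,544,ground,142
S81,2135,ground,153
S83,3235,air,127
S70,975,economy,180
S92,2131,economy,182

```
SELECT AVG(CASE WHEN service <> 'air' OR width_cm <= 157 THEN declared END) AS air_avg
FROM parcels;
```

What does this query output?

parcel=S66: ✓ → 4342
parcel=S74: ✓ → 1109
parcel=S79: ✓ → 2390
parcel=S19: ✓ → 4463
parcel=S12: ✓ → 632
parcel=S28: ✓ → 2045
parcel=S82: ✗
parcel=S25: ✓ → 2312
parcel=S86: ✓ → 544
parcel=S81: ✓ → 2135
parcel=S83: ✓ → 3235
parcel=S70: ✓ → 975
parcel=S92: ✓ → 2131
air_avg = (4342 + 1109 + 2390 + 4463 + 632 + 2045 + 2312 + 544 + 2135 + 3235 + 975 + 2131) / 12 = 2192.75

2192.75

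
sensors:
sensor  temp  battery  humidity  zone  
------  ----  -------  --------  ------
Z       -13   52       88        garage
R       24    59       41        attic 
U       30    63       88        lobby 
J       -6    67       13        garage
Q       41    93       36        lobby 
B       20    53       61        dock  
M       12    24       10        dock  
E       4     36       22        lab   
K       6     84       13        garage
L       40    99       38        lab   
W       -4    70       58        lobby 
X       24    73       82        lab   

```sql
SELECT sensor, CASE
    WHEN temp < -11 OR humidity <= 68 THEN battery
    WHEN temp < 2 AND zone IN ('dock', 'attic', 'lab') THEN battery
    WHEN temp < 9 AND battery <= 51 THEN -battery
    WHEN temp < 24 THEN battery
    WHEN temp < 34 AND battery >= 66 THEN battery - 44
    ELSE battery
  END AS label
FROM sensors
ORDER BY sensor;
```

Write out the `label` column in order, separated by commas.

53, 36, 67, 84, 99, 24, 93, 59, 63, 70, 29, 52

sensor=B: temp < -11 OR humidity <= 68 → 53
sensor=E: temp < -11 OR humidity <= 68 → 36
sensor=J: temp < -11 OR humidity <= 68 → 67
sensor=K: temp < -11 OR humidity <= 68 → 84
sensor=L: temp < -11 OR humidity <= 68 → 99
sensor=M: temp < -11 OR humidity <= 68 → 24
sensor=Q: temp < -11 OR humidity <= 68 → 93
sensor=R: temp < -11 OR humidity <= 68 → 59
sensor=U: ELSE → 63
sensor=W: temp < -11 OR humidity <= 68 → 70
sensor=X: temp < 34 AND battery >= 66 → 29
sensor=Z: temp < -11 OR humidity <= 68 → 52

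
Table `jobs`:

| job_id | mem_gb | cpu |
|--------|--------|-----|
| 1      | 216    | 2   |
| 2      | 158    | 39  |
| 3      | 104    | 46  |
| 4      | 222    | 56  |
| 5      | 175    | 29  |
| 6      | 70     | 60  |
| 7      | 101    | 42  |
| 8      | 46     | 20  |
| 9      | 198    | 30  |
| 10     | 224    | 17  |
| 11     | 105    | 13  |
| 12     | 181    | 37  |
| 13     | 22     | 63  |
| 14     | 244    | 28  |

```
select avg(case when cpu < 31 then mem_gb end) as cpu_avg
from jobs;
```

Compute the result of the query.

job_id=1: ✓ → 216
job_id=2: ✗
job_id=3: ✗
job_id=4: ✗
job_id=5: ✓ → 175
job_id=6: ✗
job_id=7: ✗
job_id=8: ✓ → 46
job_id=9: ✓ → 198
job_id=10: ✓ → 224
job_id=11: ✓ → 105
job_id=12: ✗
job_id=13: ✗
job_id=14: ✓ → 244
cpu_avg = (216 + 175 + 46 + 198 + 224 + 105 + 244) / 7 = 172.5714285714

172.5714285714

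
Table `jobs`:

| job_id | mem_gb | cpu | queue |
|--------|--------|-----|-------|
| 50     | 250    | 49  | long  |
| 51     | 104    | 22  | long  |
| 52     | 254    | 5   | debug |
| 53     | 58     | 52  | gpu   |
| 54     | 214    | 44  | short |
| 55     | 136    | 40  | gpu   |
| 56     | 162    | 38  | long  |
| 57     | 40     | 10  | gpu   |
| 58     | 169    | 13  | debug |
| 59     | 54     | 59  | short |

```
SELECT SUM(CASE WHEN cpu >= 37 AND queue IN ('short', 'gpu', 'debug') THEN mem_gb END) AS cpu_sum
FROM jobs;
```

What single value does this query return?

job_id=50: ✗
job_id=51: ✗
job_id=52: ✗
job_id=53: ✓ → 58
job_id=54: ✓ → 214
job_id=55: ✓ → 136
job_id=56: ✗
job_id=57: ✗
job_id=58: ✗
job_id=59: ✓ → 54
cpu_sum = 58 + 214 + 136 + 54 = 462

462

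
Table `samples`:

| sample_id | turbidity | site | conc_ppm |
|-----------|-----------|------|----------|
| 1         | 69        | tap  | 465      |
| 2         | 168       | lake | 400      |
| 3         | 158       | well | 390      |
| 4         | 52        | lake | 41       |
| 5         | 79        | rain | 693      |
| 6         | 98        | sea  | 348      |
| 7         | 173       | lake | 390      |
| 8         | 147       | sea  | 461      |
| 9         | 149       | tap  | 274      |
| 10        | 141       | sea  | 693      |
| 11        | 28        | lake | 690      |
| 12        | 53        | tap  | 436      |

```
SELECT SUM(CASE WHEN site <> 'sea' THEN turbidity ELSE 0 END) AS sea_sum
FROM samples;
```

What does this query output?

sample_id=1: ✓ → 69
sample_id=2: ✓ → 168
sample_id=3: ✓ → 158
sample_id=4: ✓ → 52
sample_id=5: ✓ → 79
sample_id=6: ✗
sample_id=7: ✓ → 173
sample_id=8: ✗
sample_id=9: ✓ → 149
sample_id=10: ✗
sample_id=11: ✓ → 28
sample_id=12: ✓ → 53
sea_sum = 69 + 168 + 158 + 52 + 79 + 173 + 149 + 28 + 53 = 929

929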